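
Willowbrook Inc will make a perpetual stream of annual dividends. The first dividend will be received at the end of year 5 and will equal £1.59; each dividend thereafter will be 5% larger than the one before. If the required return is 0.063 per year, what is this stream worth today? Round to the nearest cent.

£95.79

Value at end of year 4: C₁ / (r − g) = £1.59 / (0.063 − 0.05) = £122.3077
Discount to today: PV = £122.3077 / (1 + 0.063)^4 = £122.3077 / 1.276830 = £95.79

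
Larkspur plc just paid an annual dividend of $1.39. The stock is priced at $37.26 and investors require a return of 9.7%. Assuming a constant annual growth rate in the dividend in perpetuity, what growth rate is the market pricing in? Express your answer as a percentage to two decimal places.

5.75%

P = D₀(1+g)/(r−g) ⇒ P(r−g) = D₀(1+g) ⇒ g(P+D₀) = P·r − D₀
g = (P·r − D₀)/(P + D₀) = ($37.26×0.097 − $1.39) / ($37.26 + $1.39) = 0.057548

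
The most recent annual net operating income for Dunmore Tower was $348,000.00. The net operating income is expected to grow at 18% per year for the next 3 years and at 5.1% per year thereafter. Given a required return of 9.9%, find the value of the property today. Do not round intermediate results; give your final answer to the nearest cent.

$10637373.67

D_1 = 410640.00000
D_2 = 484555.20000
D_3 = 571775.13600
Terminal value at year 3: TV = D_3×(1+g_2)/(r−g_2) = 600935.66794/0.048 = 12519493.08200
P_0 = D_1/(1+r)^1 + D_2/(1+r)^2 + D_3/(1+r)^3 + TV/(1+r)^3
    = 373648.77161 + 401187.94404 + 430756.84619 + 9431780.11147 = 10637373.67331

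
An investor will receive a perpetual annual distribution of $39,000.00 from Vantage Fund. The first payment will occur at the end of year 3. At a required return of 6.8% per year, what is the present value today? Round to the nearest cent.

$502820.75

Value at end of year 2: C / r = $39,000.00 / 0.068 = $573,529.4118
Discount to today: PV = $573,529.4118 / (1 + 0.068)^2 = $573,529.4118 / 1.140624 = $502,820.75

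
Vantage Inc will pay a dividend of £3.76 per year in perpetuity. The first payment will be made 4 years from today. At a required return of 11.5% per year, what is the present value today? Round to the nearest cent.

£23.59

Value at end of year 3: C / r = £3.76 / 0.115 = £32.6957
Discount to today: PV = £32.6957 / (1 + 0.115)^3 = £32.6957 / 1.386196 = £23.59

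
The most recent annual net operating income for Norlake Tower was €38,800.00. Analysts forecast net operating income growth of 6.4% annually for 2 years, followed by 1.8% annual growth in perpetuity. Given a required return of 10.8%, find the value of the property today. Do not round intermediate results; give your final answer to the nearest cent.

D_1 = 41283.20000
D_2 = 43925.32480
Terminal value at year 2: TV = D_2×(1+g_2)/(r−g_2) = 44715.98065/0.09 = 496844.22940
P_0 = D_1/(1+r)^1 + D_2/(1+r)^2 + TV/(1+r)^2
    = 37259.20578 + 35779.59833 + 404707.01218 = 477745.81629

€477745.82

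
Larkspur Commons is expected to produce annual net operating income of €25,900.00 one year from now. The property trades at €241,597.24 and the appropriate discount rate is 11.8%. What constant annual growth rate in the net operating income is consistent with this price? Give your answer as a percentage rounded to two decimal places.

1.08%

P = D₁/(r−g) ⇒ g = r − D₁/P = 0.118 − €25,900.00/€241,597.24 = 0.010797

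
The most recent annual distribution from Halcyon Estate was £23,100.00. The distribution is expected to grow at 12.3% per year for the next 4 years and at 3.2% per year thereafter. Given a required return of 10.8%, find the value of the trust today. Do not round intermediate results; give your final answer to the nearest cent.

D_1 = 25941.30000
D_2 = 29132.07990
D_3 = 32715.32573
D_4 = 36739.31079
Terminal value at year 4: TV = D_4×(1+g_2)/(r−g_2) = 37914.96874/0.076 = 498881.16760
P_0 = D_1/(1+r)^1 + D_2/(1+r)^2 + D_3/(1+r)^3 + D_4/(1+r)^4 + TV/(1+r)^4
    = 23412.72563 + 23729.68491 + 24050.93516 + 24376.53446 + 331007.67850 = 426577.55867

£426577.56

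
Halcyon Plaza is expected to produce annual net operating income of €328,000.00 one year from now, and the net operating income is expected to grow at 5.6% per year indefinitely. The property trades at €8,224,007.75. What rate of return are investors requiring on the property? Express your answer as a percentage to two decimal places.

9.59%

P = D₁/(r − g) ⇒ r = D₁/P + g = €328,000.0000/€8,224,007.75 + 0.056 = 0.039883 + 0.056 = 0.095883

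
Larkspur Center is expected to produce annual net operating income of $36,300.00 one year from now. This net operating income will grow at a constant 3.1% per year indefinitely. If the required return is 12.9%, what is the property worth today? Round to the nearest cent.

$370408.16

Growing perpetuity: P = D₁ / (r − g) = $36,300.0000 / (0.129 − 0.031) = $370,408.16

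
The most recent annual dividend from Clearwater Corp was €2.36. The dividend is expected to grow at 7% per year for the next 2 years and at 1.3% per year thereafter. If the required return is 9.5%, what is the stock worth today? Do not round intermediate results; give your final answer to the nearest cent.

€32.40

D_1 = 2.52520
D_2 = 2.70196
Terminal value at year 2: TV = D_2×(1+g_2)/(r−g_2) = 2.73709/0.082 = 33.37914
P_0 = D_1/(1+r)^1 + D_2/(1+r)^2 + TV/(1+r)^2
    = 2.30612 + 2.25347 + 27.83857 = 32.39816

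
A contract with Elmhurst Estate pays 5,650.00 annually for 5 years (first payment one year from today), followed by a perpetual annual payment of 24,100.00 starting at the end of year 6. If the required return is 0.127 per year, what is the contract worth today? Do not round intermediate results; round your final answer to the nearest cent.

PV of 5-year annuity: 5,650.00 × [1 − (1+0.127)^−5] / 0.127 = 20018.68608
Perpetuity value at year 5: 24,100.00 / 0.127 = 189763.77953
PV of perpetuity: 189763.77953 / (1+0.127)^5 = 104374.33978
Total PV = 20018.68608 + 104374.33978 = 124393.02587

124393.03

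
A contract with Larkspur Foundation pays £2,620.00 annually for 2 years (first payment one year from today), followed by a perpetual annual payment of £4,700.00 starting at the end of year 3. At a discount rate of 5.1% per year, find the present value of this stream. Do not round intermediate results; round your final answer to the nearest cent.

£88294.76

PV of 2-year annuity: £2,620.00 × [1 − (1+0.051)^−2] / 0.051 = 4864.76112
Perpetuity value at year 2: £4,700.00 / 0.051 = 92156.86275
PV of perpetuity: 92156.86275 / (1+0.051)^2 = 83430.00119
Total PV = 4864.76112 + 83430.00119 = 88294.76231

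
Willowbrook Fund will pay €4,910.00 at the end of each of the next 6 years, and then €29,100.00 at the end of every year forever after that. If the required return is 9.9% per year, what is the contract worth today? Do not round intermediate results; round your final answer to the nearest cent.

PV of 6-year annuity: €4,910.00 × [1 − (1+0.099)^−6] / 0.099 = 21447.14290
Perpetuity value at year 6: €29,100.00 / 0.099 = 293939.39394
PV of perpetuity: 293939.39394 / (1+0.099)^6 = 166829.03583
Total PV = 21447.14290 + 166829.03583 = 188276.17873

€188276.18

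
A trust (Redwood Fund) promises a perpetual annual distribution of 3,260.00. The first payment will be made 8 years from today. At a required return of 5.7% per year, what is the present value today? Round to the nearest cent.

38798.76

Value at end of year 7: C / r = 3,260.00 / 0.057 = 57,192.9825
Discount to today: PV = 57,192.9825 / (1 + 0.057)^7 = 57,192.9825 / 1.474093 = 38,798.76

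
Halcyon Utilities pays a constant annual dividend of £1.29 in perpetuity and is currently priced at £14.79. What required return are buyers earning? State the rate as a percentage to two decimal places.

P = C/r ⇒ r = C/P = £1.29/£14.79 = 0.087221

8.72%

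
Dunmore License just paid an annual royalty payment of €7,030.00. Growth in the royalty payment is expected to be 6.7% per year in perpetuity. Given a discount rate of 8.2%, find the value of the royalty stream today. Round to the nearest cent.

D₁ = D₀ × (1 + g) = €7,030.00 × 1.067 = €7,501.0100
Growing perpetuity: P = D₁ / (r − g) = €7,501.0100 / (0.082 − 0.067) = €500,067.33

€500067.33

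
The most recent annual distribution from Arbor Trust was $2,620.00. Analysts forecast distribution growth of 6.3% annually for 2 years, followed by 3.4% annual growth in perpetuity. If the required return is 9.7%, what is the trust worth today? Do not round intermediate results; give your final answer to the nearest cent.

D_1 = 2785.06000
D_2 = 2960.51878
Terminal value at year 2: TV = D_2×(1+g_2)/(r−g_2) = 3061.17642/0.063 = 48590.10188
P_0 = D_1/(1+r)^1 + D_2/(1+r)^2 + TV/(1+r)^2
    = 2538.79672 + 2460.11022 + 40377.04711 = 45375.95404

$45375.95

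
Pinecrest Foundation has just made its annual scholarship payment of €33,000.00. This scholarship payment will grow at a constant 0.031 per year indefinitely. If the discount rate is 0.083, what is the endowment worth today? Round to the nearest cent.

D₁ = D₀ × (1 + g) = €33,000.00 × 1.031 = €34,023.0000
Growing perpetuity: P = D₁ / (r − g) = €34,023.0000 / (0.083 − 0.031) = €654,288.46

€654288.46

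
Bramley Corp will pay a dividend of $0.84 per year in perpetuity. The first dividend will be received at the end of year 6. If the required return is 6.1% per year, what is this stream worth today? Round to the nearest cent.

Value at end of year 5: C / r = $0.84 / 0.061 = $13.7705
Discount to today: PV = $13.7705 / (1 + 0.061)^5 = $13.7705 / 1.344550 = $10.24

$10.24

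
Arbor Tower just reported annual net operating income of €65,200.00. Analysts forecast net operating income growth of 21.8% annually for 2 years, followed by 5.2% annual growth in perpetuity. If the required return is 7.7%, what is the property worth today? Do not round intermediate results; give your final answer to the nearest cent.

€3666150.60

D_1 = 79413.60000
D_2 = 96725.76480
Terminal value at year 2: TV = D_2×(1+g_2)/(r−g_2) = 101755.50457/0.025 = 4070220.18278
P_0 = D_1/(1+r)^1 + D_2/(1+r)^2 + TV/(1+r)^2
    = 73735.93315 + 83389.38401 + 3509025.27895 = 3666150.59610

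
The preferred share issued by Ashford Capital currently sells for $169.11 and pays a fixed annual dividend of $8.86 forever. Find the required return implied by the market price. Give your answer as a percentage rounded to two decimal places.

P = C/r ⇒ r = C/P = $8.86/$169.11 = 0.052392

5.24%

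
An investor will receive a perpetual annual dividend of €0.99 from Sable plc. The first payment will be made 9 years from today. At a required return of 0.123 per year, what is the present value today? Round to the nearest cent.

€3.18

Value at end of year 8: C / r = €0.99 / 0.123 = €8.0488
Discount to today: PV = €8.0488 / (1 + 0.123)^8 = €8.0488 / 2.529520 = €3.18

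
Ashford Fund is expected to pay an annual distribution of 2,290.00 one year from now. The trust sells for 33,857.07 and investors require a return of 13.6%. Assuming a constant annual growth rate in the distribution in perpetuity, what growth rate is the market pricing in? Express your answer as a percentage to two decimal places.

P = D₁/(r−g) ⇒ g = r − D₁/P = 0.136 − 2,290.00/33,857.07 = 0.068363

6.84%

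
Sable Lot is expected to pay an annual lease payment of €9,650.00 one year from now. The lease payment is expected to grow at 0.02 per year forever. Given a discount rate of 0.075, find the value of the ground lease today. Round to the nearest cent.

€175454.55

Growing perpetuity: P = D₁ / (r − g) = €9,650.0000 / (0.075 − 0.02) = €175,454.55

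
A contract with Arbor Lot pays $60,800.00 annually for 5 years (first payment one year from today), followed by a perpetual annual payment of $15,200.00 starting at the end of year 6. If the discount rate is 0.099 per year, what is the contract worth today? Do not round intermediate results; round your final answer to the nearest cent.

PV of 5-year annuity: $60,800.00 × [1 − (1+0.099)^−5] / 0.099 = 231069.84332
Perpetuity value at year 5: $15,200.00 / 0.099 = 153535.35354
PV of perpetuity: 153535.35354 / (1+0.099)^5 = 95767.89271
Total PV = 231069.84332 + 95767.89271 = 326837.73602

$326837.74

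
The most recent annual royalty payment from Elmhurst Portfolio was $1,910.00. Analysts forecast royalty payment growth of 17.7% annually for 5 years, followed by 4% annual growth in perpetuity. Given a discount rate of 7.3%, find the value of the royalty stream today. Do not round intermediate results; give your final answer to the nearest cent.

D_1 = 2248.07000
D_2 = 2645.97839
D_3 = 3114.31657
D_4 = 3665.55060
D_5 = 4314.35305
Terminal value at year 5: TV = D_5×(1+g_2)/(r−g_2) = 4486.92717/0.033 = 135967.49015
P_0 = D_1/(1+r)^1 + D_2/(1+r)^2 + D_3/(1+r)^3 + D_4/(1+r)^4 + D_5/(1+r)^5 + TV/(1+r)^5
    = 2095.12582 + 2298.19486 + 2520.94627 + 2765.28776 + 3033.31192 + 95595.28472 = 108308.15135

$108308.15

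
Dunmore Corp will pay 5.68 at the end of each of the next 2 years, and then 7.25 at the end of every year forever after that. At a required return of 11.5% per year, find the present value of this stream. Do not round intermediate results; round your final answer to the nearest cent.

PV of 2-year annuity: 5.68 × [1 − (1+0.115)^−2] / 0.115 = 9.66293
Perpetuity value at year 2: 7.25 / 0.115 = 63.04348
PV of perpetuity: 63.04348 / (1+0.115)^2 = 50.70963
Total PV = 9.66293 + 50.70963 = 60.37256

60.37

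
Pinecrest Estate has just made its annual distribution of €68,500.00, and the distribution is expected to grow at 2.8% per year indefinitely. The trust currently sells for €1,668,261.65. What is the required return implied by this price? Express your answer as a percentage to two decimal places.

7.02%

D₁ = €68,500.00 × 1.028 = €70,418.0000
P = D₁/(r − g) ⇒ r = D₁/P + g = €70,418.0000/€1,668,261.65 + 0.028 = 0.042210 + 0.028 = 0.070210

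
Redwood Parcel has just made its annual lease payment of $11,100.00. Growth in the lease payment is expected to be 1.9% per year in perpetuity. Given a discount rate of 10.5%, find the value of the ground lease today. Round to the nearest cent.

D₁ = D₀ × (1 + g) = $11,100.00 × 1.019 = $11,310.9000
Growing perpetuity: P = D₁ / (r − g) = $11,310.9000 / (0.105 − 0.019) = $131,522.09

$131522.09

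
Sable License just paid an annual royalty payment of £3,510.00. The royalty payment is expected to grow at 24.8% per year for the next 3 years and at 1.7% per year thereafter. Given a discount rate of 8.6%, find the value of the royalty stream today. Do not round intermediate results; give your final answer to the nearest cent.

D_1 = 4380.48000
D_2 = 5466.83904
D_3 = 6822.61512
Terminal value at year 3: TV = D_3×(1+g_2)/(r−g_2) = 6938.59958/0.069 = 100559.41419
P_0 = D_1/(1+r)^1 + D_2/(1+r)^2 + D_3/(1+r)^3 + TV/(1+r)^3
    = 4033.59116 + 4635.28708 + 5326.73874 + 78511.49712 = 92507.11411

£92507.11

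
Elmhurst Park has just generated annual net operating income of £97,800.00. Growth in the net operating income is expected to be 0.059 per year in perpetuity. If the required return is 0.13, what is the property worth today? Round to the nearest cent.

D₁ = D₀ × (1 + g) = £97,800.00 × 1.059 = £103,570.2000
Growing perpetuity: P = D₁ / (r − g) = £103,570.2000 / (0.13 − 0.059) = £1,458,735.21

£1458735.21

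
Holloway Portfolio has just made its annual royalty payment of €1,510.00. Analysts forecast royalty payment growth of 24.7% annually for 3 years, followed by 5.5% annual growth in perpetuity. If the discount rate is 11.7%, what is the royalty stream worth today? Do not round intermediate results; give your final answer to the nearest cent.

€41418.75

D_1 = 1882.97000
D_2 = 2348.06359
D_3 = 2928.03530
Terminal value at year 3: TV = D_3×(1+g_2)/(r−g_2) = 3089.07724/0.062 = 49823.82642
P_0 = D_1/(1+r)^1 + D_2/(1+r)^2 + D_3/(1+r)^3 + TV/(1+r)^3
    = 1685.73859 + 1881.93018 + 2100.95518 + 35750.12450 = 41418.74845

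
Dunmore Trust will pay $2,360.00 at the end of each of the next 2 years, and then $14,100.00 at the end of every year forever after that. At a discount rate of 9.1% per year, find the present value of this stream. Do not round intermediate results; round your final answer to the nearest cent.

PV of 2-year annuity: $2,360.00 × [1 − (1+0.091)^−2] / 0.091 = 4145.87816
Perpetuity value at year 2: $14,100.00 / 0.091 = 154945.05495
PV of perpetuity: 154945.05495 / (1+0.091)^2 = 130175.18968
Total PV = 4145.87816 + 130175.18968 = 134321.06784

$134321.07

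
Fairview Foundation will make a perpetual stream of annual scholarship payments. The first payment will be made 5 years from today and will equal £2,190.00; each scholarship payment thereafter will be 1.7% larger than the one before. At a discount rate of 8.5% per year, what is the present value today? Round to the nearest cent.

£23238.94

Value at end of year 4: C₁ / (r − g) = £2,190.00 / (0.085 − 0.017) = £32,205.8824
Discount to today: PV = £32,205.8824 / (1 + 0.085)^4 = £32,205.8824 / 1.385859 = £23,238.94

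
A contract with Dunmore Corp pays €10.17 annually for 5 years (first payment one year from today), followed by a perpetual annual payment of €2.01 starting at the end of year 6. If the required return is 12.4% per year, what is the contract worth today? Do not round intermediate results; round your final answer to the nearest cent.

€45.34

PV of 5-year annuity: €10.17 × [1 − (1+0.124)^−5] / 0.124 = 36.30018
Perpetuity value at year 5: €2.01 / 0.124 = 16.20968
PV of perpetuity: 16.20968 / (1+0.124)^5 = 9.03530
Total PV = 36.30018 + 9.03530 = 45.33549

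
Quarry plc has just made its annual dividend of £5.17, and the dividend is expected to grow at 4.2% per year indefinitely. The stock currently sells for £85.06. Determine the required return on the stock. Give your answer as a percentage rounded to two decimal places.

D₁ = £5.17 × 1.042 = £5.3871
P = D₁/(r − g) ⇒ r = D₁/P + g = £5.3871/£85.06 + 0.042 = 0.063333 + 0.042 = 0.105333

10.53%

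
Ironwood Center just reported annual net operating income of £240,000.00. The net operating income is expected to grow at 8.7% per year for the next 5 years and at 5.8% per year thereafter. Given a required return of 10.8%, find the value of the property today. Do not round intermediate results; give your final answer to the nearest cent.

D_1 = 260880.00000
D_2 = 283576.56000
D_3 = 308247.72072
D_4 = 335065.27242
D_5 = 364215.95112
Terminal value at year 5: TV = D_5×(1+g_2)/(r−g_2) = 385340.47629/0.05 = 7706809.52577
P_0 = D_1/(1+r)^1 + D_2/(1+r)^2 + D_3/(1+r)^3 + D_4/(1+r)^4 + D_5/(1+r)^5 + TV/(1+r)^5
    = 235451.26354 + 230988.73959 + 226610.79416 + 222315.82424 + 218102.25717 + 4615043.76178 = 5748512.64049

£5748512.64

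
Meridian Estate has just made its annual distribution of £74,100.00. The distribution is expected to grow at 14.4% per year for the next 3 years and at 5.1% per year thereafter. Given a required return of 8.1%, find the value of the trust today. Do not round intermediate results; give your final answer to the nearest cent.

D_1 = 84770.40000
D_2 = 96977.33760
D_3 = 110942.07421
Terminal value at year 3: TV = D_3×(1+g_2)/(r−g_2) = 116600.12000/0.03 = 3886670.66664
P_0 = D_1/(1+r)^1 + D_2/(1+r)^2 + D_3/(1+r)^3 + TV/(1+r)^3
    = 78418.50139 + 82988.68232 + 87825.21052 + 3076809.87526 = 3326042.26949

£3326042.27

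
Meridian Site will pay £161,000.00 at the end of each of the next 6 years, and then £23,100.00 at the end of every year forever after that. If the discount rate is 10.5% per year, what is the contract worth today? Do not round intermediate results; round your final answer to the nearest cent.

£811891.54

PV of 6-year annuity: £161,000.00 × [1 − (1+0.105)^−6] / 0.105 = 691040.88143
Perpetuity value at year 6: £23,100.00 / 0.105 = 220000.00000
PV of perpetuity: 220000.00000 / (1+0.105)^6 = 120850.65614
Total PV = 691040.88143 + 120850.65614 = 811891.53757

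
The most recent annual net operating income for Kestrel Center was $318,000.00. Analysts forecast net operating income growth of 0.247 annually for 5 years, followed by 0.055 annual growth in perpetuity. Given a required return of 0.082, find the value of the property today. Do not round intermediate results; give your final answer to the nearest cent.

D_1 = 396546.00000
D_2 = 494492.86200
D_3 = 616632.59891
D_4 = 768940.85085
D_5 = 958869.24100
Terminal value at year 5: TV = D_5×(1+g_2)/(r−g_2) = 1011607.04926/0.027 = 37466927.75037
P_0 = D_1/(1+r)^1 + D_2/(1+r)^2 + D_3/(1+r)^3 + D_4/(1+r)^4 + D_5/(1+r)^5 + TV/(1+r)^5
    = 366493.53050 + 422382.10031 + 486793.41875 + 561027.16560 + 646581.21580 + 25264562.32122 = 27747839.75217

$27747839.75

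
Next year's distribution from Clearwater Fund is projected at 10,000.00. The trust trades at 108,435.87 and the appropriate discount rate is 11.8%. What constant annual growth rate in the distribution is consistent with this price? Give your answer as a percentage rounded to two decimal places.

2.58%

P = D₁/(r−g) ⇒ g = r − D₁/P = 0.118 − 10,000.00/108,435.87 = 0.025780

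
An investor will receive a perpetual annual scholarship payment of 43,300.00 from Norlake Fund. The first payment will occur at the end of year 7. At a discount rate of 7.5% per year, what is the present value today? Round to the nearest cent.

Value at end of year 6: C / r = 43,300.00 / 0.075 = 577,333.3333
Discount to today: PV = 577,333.3333 / (1 + 0.075)^6 = 577,333.3333 / 1.543302 = 374,089.78

374089.78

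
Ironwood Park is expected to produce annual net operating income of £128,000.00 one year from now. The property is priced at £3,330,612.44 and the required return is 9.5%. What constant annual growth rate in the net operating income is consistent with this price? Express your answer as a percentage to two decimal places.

P = D₁/(r−g) ⇒ g = r − D₁/P = 0.095 − £128,000.00/£3,330,612.44 = 0.056569

5.66%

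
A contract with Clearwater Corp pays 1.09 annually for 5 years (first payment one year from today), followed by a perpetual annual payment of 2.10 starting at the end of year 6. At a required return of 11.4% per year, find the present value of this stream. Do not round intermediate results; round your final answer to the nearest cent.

PV of 5-year annuity: 1.09 × [1 − (1+0.114)^−5] / 0.114 = 3.98832
Perpetuity value at year 5: 2.10 / 0.114 = 18.42105
PV of perpetuity: 18.42105 / (1+0.114)^5 = 10.73714
Total PV = 3.98832 + 10.73714 = 14.72546

14.73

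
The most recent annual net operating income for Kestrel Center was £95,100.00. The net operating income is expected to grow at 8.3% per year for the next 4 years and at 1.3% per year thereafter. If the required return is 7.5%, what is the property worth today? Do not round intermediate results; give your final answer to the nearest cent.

D_1 = 102993.30000
D_2 = 111541.74390
D_3 = 120799.70864
D_4 = 130826.08446
Terminal value at year 4: TV = D_4×(1+g_2)/(r−g_2) = 132526.82356/0.062 = 2137529.41224
P_0 = D_1/(1+r)^1 + D_2/(1+r)^2 + D_3/(1+r)^3 + D_4/(1+r)^4 + TV/(1+r)^4
    = 95807.72093 + 96520.70862 + 97239.00227 + 97962.64135 + 1600583.15630 = 1988113.22947

£1988113.23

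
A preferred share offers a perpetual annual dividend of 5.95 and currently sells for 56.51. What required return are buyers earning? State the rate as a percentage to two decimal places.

10.53%

P = C/r ⇒ r = C/P = 5.95/56.51 = 0.105291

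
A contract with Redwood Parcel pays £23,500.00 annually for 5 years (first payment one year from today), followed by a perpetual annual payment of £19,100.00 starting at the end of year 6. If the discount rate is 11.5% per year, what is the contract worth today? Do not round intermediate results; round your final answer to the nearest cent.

£182146.42

PV of 5-year annuity: £23,500.00 × [1 − (1+0.115)^−5] / 0.115 = 85772.12940
Perpetuity value at year 5: £19,100.00 / 0.115 = 166086.95652
PV of perpetuity: 166086.95652 / (1+0.115)^5 = 96374.28964
Total PV = 85772.12940 + 96374.28964 = 182146.41905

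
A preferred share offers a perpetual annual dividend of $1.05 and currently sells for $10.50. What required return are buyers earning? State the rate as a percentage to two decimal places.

P = C/r ⇒ r = C/P = $1.05/$10.50 = 0.100000

10.00%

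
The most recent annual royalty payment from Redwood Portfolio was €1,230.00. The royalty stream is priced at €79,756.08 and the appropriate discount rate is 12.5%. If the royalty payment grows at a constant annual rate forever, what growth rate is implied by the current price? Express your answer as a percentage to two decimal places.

P = D₀(1+g)/(r−g) ⇒ P(r−g) = D₀(1+g) ⇒ g(P+D₀) = P·r − D₀
g = (P·r − D₀)/(P + D₀) = (€79,756.08×0.125 − €1,230.00) / (€79,756.08 + €1,230.00) = 0.107914

10.79%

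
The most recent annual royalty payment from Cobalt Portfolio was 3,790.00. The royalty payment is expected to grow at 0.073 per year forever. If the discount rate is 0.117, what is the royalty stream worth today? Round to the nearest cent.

D₁ = D₀ × (1 + g) = 3,790.00 × 1.073 = 4,066.6700
Growing perpetuity: P = D₁ / (r − g) = 4,066.6700 / (0.117 − 0.073) = 92,424.32

92424.32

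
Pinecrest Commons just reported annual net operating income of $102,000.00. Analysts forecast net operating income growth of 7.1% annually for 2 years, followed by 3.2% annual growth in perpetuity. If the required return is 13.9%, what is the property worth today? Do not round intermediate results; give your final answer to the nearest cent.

D_1 = 109242.00000
D_2 = 116998.18200
Terminal value at year 2: TV = D_2×(1+g_2)/(r−g_2) = 120742.12382/0.107 = 1128431.06378
P_0 = D_1/(1+r)^1 + D_2/(1+r)^2 + TV/(1+r)^2
    = 95910.44776 + 90184.45088 + 869816.38606 = 1055911.28470

$1055911.28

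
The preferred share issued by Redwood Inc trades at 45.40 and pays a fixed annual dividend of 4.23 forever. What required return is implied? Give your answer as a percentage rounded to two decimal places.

9.32%

P = C/r ⇒ r = C/P = 4.23/45.40 = 0.093172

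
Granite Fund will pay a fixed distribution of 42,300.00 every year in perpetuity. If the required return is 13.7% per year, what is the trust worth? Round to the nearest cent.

Level perpetuity: PV = C / r = 42,300.00 / 0.137 = 308,759.12

308759.12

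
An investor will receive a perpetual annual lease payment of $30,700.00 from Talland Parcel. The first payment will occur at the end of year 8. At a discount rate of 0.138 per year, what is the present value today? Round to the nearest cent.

$90004.34

Value at end of year 7: C / r = $30,700.00 / 0.138 = $222,463.7681
Discount to today: PV = $222,463.7681 / (1 + 0.138)^7 = $222,463.7681 / 2.471700 = $90,004.34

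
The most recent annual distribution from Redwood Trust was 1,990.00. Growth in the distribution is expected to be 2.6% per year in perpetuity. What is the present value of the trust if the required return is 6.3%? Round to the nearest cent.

D₁ = D₀ × (1 + g) = 1,990.00 × 1.026 = 2,041.7400
Growing perpetuity: P = D₁ / (r − g) = 2,041.7400 / (0.063 − 0.026) = 55,182.16

55182.16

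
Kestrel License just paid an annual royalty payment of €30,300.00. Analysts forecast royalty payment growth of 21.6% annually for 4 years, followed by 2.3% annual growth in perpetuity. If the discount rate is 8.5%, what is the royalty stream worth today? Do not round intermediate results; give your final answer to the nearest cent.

€951228.11

D_1 = 36844.80000
D_2 = 44803.27680
D_3 = 54480.78459
D_4 = 66248.63406
Terminal value at year 4: TV = D_4×(1+g_2)/(r−g_2) = 67772.35264/0.062 = 1093102.46199
P_0 = D_1/(1+r)^1 + D_2/(1+r)^2 + D_3/(1+r)^3 + D_4/(1+r)^4 + TV/(1+r)^4
    = 33958.34101 + 38058.38034 + 42653.44746 + 47803.31071 + 788754.62664 = 951228.10617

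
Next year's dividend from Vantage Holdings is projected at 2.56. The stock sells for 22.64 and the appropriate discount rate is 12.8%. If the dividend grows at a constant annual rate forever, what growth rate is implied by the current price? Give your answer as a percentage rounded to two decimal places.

P = D₁/(r−g) ⇒ g = r − D₁/P = 0.128 − 2.56/22.64 = 0.014926

1.49%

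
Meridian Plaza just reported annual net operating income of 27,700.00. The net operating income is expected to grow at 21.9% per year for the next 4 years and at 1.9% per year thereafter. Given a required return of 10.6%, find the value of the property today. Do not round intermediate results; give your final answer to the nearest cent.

D_1 = 33766.30000
D_2 = 41161.11970
D_3 = 50175.40491
D_4 = 61163.81859
Terminal value at year 4: TV = D_4×(1+g_2)/(r−g_2) = 62325.93114/0.087 = 716390.01315
P_0 = D_1/(1+r)^1 + D_2/(1+r)^2 + D_3/(1+r)^3 + D_4/(1+r)^4 + TV/(1+r)^4
    = 30530.10850 + 33649.36913 + 37087.32457 + 40876.53585 + 478772.29919 = 620915.63724

620915.64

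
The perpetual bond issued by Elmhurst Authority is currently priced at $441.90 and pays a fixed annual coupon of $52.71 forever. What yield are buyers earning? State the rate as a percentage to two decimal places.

11.93%

P = C/r ⇒ r = C/P = $52.71/$441.90 = 0.119280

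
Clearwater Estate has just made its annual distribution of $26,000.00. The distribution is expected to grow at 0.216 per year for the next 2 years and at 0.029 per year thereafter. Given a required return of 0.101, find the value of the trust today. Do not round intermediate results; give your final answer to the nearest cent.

$513692.20

D_1 = 31616.00000
D_2 = 38445.05600
Terminal value at year 2: TV = D_2×(1+g_2)/(r−g_2) = 39559.96262/0.072 = 549443.92533
P_0 = D_1/(1+r)^1 + D_2/(1+r)^2 + TV/(1+r)^2
    = 28715.71299 + 31715.08355 + 453261.40247 = 513692.19901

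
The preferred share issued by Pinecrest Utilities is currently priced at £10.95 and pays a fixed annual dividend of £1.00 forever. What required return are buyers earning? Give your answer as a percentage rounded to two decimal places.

P = C/r ⇒ r = C/P = £1.00/£10.95 = 0.091324

9.13%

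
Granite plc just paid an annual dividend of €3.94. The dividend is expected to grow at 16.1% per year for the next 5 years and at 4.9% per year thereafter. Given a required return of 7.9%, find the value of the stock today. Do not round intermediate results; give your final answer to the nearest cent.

€223.38

D_1 = 4.57434
D_2 = 5.31081
D_3 = 6.16585
D_4 = 7.15855
D_5 = 8.31108
Terminal value at year 5: TV = D_5×(1+g_2)/(r−g_2) = 8.71832/0.03 = 290.61067
P_0 = D_1/(1+r)^1 + D_2/(1+r)^2 + D_3/(1+r)^3 + D_4/(1+r)^4 + D_5/(1+r)^5 + TV/(1+r)^5
    = 4.23943 + 4.56161 + 4.90827 + 5.28128 + 5.68264 + 198.70296 = 223.37618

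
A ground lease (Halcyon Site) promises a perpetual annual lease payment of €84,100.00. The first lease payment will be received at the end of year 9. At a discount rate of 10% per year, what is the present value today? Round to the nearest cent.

€392332.71

Value at end of year 8: C / r = €84,100.00 / 0.1 = €841,000.0000
Discount to today: PV = €841,000.0000 / (1 + 0.1)^8 = €841,000.0000 / 2.143589 = €392,332.71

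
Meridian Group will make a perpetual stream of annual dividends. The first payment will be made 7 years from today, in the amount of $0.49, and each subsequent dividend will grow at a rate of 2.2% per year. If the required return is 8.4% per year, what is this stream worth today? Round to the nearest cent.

$4.87

Value at end of year 6: C₁ / (r − g) = $0.49 / (0.084 − 0.022) = $7.9032
Discount to today: PV = $7.9032 / (1 + 0.084)^6 = $7.9032 / 1.622466 = $4.87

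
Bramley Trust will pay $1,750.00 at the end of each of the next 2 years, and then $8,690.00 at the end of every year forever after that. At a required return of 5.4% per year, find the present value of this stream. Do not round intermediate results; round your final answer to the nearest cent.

PV of 2-year annuity: $1,750.00 × [1 − (1+0.054)^−2] / 0.054 = 3235.61817
Perpetuity value at year 2: $8,690.00 / 0.054 = 160925.92593
PV of perpetuity: 160925.92593 / (1+0.054)^2 = 144858.77053
Total PV = 3235.61817 + 144858.77053 = 148094.38871

$148094.39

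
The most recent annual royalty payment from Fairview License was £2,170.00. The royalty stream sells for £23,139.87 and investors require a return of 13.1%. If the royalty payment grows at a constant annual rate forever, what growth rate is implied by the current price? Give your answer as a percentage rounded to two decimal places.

3.40%

P = D₀(1+g)/(r−g) ⇒ P(r−g) = D₀(1+g) ⇒ g(P+D₀) = P·r − D₀
g = (P·r − D₀)/(P + D₀) = (£23,139.87×0.131 − £2,170.00) / (£23,139.87 + £2,170.00) = 0.034031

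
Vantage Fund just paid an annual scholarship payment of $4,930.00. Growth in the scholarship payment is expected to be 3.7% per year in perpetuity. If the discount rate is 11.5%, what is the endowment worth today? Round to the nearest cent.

$65543.72

D₁ = D₀ × (1 + g) = $4,930.00 × 1.037 = $5,112.4100
Growing perpetuity: P = D₁ / (r − g) = $5,112.4100 / (0.115 − 0.037) = $65,543.72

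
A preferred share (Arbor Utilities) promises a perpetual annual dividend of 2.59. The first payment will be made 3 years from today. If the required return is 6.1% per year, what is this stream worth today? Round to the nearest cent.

37.72

Value at end of year 2: C / r = 2.59 / 0.061 = 42.4590
Discount to today: PV = 42.4590 / (1 + 0.061)^2 = 42.4590 / 1.125721 = 37.72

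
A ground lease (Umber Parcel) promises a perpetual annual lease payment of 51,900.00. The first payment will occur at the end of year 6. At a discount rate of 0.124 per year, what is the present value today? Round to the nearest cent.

233299.67

Value at end of year 5: C / r = 51,900.00 / 0.124 = 418,548.3871
Discount to today: PV = 418,548.3871 / (1 + 0.124)^5 = 418,548.3871 / 1.794038 = 233,299.67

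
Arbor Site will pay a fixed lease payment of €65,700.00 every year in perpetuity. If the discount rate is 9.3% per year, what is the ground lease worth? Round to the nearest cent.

€706451.61

Level perpetuity: PV = C / r = €65,700.00 / 0.093 = €706,451.61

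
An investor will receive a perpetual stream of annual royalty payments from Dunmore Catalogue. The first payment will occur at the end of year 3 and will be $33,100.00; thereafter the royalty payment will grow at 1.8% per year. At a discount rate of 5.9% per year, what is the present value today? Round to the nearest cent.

Value at end of year 2: C₁ / (r − g) = $33,100.00 / (0.059 − 0.018) = $807,317.0732
Discount to today: PV = $807,317.0732 / (1 + 0.059)^2 = $807,317.0732 / 1.121481 = $719,866.92

$719866.92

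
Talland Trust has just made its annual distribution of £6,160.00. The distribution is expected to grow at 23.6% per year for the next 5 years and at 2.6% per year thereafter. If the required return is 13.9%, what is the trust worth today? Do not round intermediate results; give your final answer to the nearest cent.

D_1 = 7613.76000
D_2 = 9410.60736
D_3 = 11631.51070
D_4 = 14376.54722
D_5 = 17769.41237
Terminal value at year 5: TV = D_5×(1+g_2)/(r−g_2) = 18231.41709/0.113 = 161339.97422
P_0 = D_1/(1+r)^1 + D_2/(1+r)^2 + D_3/(1+r)^3 + D_4/(1+r)^4 + D_5/(1+r)^5 + TV/(1+r)^5
    = 6684.60053 + 7253.87731 + 7871.63507 + 8542.00259 + 9269.46023 + 84163.41767 = 123784.99340

£123784.99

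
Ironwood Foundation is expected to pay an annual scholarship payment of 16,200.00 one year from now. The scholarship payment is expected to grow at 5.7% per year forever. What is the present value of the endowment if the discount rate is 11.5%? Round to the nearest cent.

279310.34

Growing perpetuity: P = D₁ / (r − g) = 16,200.0000 / (0.115 − 0.057) = 279,310.34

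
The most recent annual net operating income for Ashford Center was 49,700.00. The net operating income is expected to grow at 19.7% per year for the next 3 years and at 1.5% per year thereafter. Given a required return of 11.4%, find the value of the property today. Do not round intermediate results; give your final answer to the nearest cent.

D_1 = 59490.90000
D_2 = 71210.60730
D_3 = 85239.09694
Terminal value at year 3: TV = D_3×(1+g_2)/(r−g_2) = 86517.68339/0.099 = 873915.99386
P_0 = D_1/(1+r)^1 + D_2/(1+r)^2 + D_3/(1+r)^3 + TV/(1+r)^3
    = 53402.96230 + 57381.81856 + 61657.12461 + 632141.22702 = 804583.13248

804583.13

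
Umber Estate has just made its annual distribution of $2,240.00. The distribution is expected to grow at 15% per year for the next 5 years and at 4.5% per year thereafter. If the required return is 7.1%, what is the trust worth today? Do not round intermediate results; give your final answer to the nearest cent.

$142444.86

D_1 = 2576.00000
D_2 = 2962.40000
D_3 = 3406.76000
D_4 = 3917.77400
D_5 = 4505.44010
Terminal value at year 5: TV = D_5×(1+g_2)/(r−g_2) = 4708.18490/0.026 = 181084.03479
P_0 = D_1/(1+r)^1 + D_2/(1+r)^2 + D_3/(1+r)^3 + D_4/(1+r)^4 + D_5/(1+r)^5 + TV/(1+r)^5
    = 2405.22876 + 2582.64526 + 2773.14850 + 2977.70381 + 3197.34769 + 128508.78231 = 142444.85633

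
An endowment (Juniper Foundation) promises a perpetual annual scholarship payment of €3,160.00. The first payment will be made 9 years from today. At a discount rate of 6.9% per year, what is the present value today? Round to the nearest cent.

Value at end of year 8: C / r = €3,160.00 / 0.069 = €45,797.1014
Discount to today: PV = €45,797.1014 / (1 + 0.069)^8 = €45,797.1014 / 1.705382 = €26,854.46

€26854.46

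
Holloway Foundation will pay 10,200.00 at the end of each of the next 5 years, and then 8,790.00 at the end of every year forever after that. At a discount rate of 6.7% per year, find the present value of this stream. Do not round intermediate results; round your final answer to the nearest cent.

137022.05

PV of 5-year annuity: 10,200.00 × [1 − (1+0.067)^−5] / 0.067 = 42160.11106
Perpetuity value at year 5: 8,790.00 / 0.067 = 131194.02985
PV of perpetuity: 131194.02985 / (1+0.067)^5 = 94861.93414
Total PV = 42160.11106 + 94861.93414 = 137022.04520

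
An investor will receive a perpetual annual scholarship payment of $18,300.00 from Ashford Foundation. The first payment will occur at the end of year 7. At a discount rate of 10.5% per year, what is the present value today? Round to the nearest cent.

Value at end of year 6: C / r = $18,300.00 / 0.105 = $174,285.7143
Discount to today: PV = $174,285.7143 / (1 + 0.105)^6 = $174,285.7143 / 1.820429 = $95,738.83

$95738.83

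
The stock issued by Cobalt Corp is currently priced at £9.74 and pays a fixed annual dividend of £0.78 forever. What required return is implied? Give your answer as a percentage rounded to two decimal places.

P = C/r ⇒ r = C/P = £0.78/£9.74 = 0.080082

8.01%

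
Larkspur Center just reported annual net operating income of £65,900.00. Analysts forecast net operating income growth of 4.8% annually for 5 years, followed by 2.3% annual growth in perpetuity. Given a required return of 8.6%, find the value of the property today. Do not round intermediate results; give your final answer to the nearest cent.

£1192008.69

D_1 = 69063.20000
D_2 = 72378.23360
D_3 = 75852.38881
D_4 = 79493.30348
D_5 = 83308.98204
Terminal value at year 5: TV = D_5×(1+g_2)/(r−g_2) = 85225.08863/0.063 = 1352779.18460
P_0 = D_1/(1+r)^1 + D_2/(1+r)^2 + D_3/(1+r)^3 + D_4/(1+r)^4 + D_5/(1+r)^5 + TV/(1+r)^5
    = 63594.10681 + 61368.89866 + 59221.55229 + 57149.34328 + 55149.64250 + 895525.14734 = 1192008.69089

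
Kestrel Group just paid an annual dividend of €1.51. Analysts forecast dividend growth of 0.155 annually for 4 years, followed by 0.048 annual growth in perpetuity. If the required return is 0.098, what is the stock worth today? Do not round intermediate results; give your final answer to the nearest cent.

€45.62

D_1 = 1.74405
D_2 = 2.01438
D_3 = 2.32661
D_4 = 2.68723
Terminal value at year 4: TV = D_4×(1+g_2)/(r−g_2) = 2.81622/0.05 = 56.32435
P_0 = D_1/(1+r)^1 + D_2/(1+r)^2 + D_3/(1+r)^3 + D_4/(1+r)^4 + TV/(1+r)^4
    = 1.58839 + 1.67085 + 1.75758 + 1.84882 + 38.75135 = 45.61699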